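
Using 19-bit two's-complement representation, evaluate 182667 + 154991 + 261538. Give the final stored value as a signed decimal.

182667 + 154991 = 337658 → wraps to -186630 (1010010011011111010)
-186630 + 261538 = 74908 (0010010010010011100)

74908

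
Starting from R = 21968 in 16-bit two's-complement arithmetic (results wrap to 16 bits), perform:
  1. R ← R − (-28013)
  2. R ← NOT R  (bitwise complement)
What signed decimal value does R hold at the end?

15554

Start: R = 21968 = 0101010111010000.
R = 21968 − (-28013) = 49981; wraps to -15555 = 1100001100111101
R = NOT 1100001100111101 = 0011110011000010 = 15554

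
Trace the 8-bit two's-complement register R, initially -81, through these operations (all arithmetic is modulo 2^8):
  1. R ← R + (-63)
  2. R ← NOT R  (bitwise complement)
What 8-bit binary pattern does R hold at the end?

10001111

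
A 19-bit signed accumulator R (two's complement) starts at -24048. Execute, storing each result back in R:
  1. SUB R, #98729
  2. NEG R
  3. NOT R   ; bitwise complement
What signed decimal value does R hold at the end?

-122778

Start: R = -24048 = 1111010001000010000.
R = -24048 − 98729 = -122777 = 1100010000001100111
R = −(-122777) = 122777 = 0011101111110011001
R = NOT 0011101111110011001 = 1100010000001100110 = -122778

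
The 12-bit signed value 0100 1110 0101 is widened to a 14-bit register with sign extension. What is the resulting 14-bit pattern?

MSB of 010011100101 is 0; replicate it into the new high bits.
00|010011100101 → 00010011100101 (still 1253).

00010011100101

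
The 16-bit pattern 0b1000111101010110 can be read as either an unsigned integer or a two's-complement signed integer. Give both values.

unsigned = 36694, signed = -28842

Unsigned: 1000111101010110 = 36694.
Signed: MSB=1 → 36694 − 65536 = -28842.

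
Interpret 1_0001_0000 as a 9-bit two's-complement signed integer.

-240

MSB is 1, so the value is negative.
Invert: 011101111. Add 1: 011110000 = 240. So the value is −240.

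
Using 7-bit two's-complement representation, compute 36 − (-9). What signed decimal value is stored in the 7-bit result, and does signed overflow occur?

45; no overflow

36 → 0100100
-9 → 1110111
Subtract via negate-and-add: invert 1110111 + 1 = 0001001 (i.e. 9).
  0100100
+ 0001001
= 0101101
Result 0101101: MSB = 0 → value 45.
Both addends (after negating the subtrahend) are non-negative and so is the stored result: no signed overflow.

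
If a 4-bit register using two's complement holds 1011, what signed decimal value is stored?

-5

MSB is 1, so the value is negative.
Invert: 0100. Add 1: 0101 = 5. So the value is −5.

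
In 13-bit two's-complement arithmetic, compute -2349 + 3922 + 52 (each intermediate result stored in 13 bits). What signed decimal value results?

-2349 + 3922 = 1573 (0011000100101)
1573 + 52 = 1625 (0011001011001)

1625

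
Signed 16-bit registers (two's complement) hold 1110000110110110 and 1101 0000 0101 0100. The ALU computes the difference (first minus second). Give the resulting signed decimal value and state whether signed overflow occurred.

1110000110110110 = -7754 (signed)
1101 0000 0101 0100 → 1101000001010100 = -12204 (signed)
Subtract via negate-and-add: invert 1101000001010100 + 1 = 0010111110101100 (i.e. 12204).
  1110000110110110
+ 0010111110101100
= 0001000101100010  (discard carry-out 1)
Result 0001000101100010: MSB = 0 → value 4450.
Addends (after negating the subtrahend) have opposite signs, so signed overflow cannot occur.

4450; no overflow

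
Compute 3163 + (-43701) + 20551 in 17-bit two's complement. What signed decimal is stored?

-19987

3163 + (-43701) = -40538 (10110000110100110)
-40538 + 20551 = -19987 (11011000111101101)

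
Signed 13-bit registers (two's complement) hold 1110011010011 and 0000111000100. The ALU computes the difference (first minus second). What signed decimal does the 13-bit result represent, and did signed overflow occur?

-1265; no overflow

1110011010011 = -813 (signed)
0000111000100 = 452 (signed)
Subtract via negate-and-add: invert 0000111000100 + 1 = 1111000111100 (i.e. -452).
  1110011010011
+ 1111000111100
= 1101100001111  (discard carry-out 1)
Result 1101100001111: MSB = 1 → 6927 − 8192 = -1265.
Both addends (after negating the subtrahend) are negative and so is the stored result: no signed overflow.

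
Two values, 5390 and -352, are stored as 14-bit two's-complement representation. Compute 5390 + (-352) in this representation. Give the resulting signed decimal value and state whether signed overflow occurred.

5390 → 01010100001110
-352 → 11111010100000
  01010100001110
+ 11111010100000
= 01001110101110  (discard carry-out 1)
Result 01001110101110: MSB = 0 → value 5038.
Addends have opposite signs, so signed overflow cannot occur.

5038; no overflow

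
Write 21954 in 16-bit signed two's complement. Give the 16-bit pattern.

21954 is non-negative, so write it directly in 16 bits: 0101010111000010.

0101010111000010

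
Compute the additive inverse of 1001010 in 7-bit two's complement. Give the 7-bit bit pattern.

Invert: 0110101. Add 1: 0110110.
Check: 1001010 = -54, 0110110 = 54.

0110110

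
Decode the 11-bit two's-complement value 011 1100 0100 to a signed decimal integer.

964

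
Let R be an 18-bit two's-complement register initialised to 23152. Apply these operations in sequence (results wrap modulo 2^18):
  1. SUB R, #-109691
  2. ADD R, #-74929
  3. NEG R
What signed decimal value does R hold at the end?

-57914

Start: R = 23152 = 000101101001110000.
R = 23152 − (-109691) = 132843; wraps to -129301 = 100000011011101011
R = -129301 + (-74929) = -204230; wraps to 57914 = 001110001000111010
R = −(57914) = -57914 = 110001110111000110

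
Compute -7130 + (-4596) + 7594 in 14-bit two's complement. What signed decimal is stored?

-7130 + (-4596) = -11726 → wraps to 4658 (01001000110010)
4658 + 7594 = 12252 → wraps to -4132 (10111111011100)

-4132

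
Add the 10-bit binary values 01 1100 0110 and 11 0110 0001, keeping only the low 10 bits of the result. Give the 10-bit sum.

0100100111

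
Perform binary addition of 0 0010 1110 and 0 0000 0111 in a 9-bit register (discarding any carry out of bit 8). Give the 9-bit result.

000110101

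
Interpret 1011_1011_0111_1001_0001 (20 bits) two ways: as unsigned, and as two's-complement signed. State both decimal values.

unsigned = 767889, signed = -280687

Unsigned: 10111011011110010001 = 767889.
Signed: MSB=1 → 767889 − 1048576 = -280687.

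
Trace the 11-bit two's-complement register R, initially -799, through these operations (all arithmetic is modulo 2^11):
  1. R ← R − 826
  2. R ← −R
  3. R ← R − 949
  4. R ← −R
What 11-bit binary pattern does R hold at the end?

10101011100

Start: R = -799 = 10011100001.
R = -799 − 826 = -1625; wraps to 423 = 00110100111
R = −(423) = -423 = 11001011001
R = -423 − 949 = -1372; wraps to 676 = 01010100100
R = −(676) = -676 = 10101011100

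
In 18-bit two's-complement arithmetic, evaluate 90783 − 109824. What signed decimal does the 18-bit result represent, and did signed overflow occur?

90783 → 010110001010011111
109824 → 011010110100000000
Subtract via negate-and-add: invert 011010110100000000 + 1 = 100101001100000000 (i.e. -109824).
  010110001010011111
+ 100101001100000000
= 111011010110011111
Result 111011010110011111: MSB = 1 → 243103 − 262144 = -19041.
Addends (after negating the subtrahend) have opposite signs, so signed overflow cannot occur.

-19041; no overflow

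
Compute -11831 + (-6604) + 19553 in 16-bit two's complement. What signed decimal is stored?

-11831 + (-6604) = -18435 (1011011111111101)
-18435 + 19553 = 1118 (0000010001011110)

1118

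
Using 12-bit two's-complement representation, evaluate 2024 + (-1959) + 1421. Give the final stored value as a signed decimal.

1486

2024 + (-1959) = 65 (000001000001)
65 + 1421 = 1486 (010111001110)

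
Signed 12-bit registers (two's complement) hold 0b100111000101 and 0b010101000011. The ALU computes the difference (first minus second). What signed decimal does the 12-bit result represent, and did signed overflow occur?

1154; overflow

0b100111000101 → 100111000101 = -1595 (signed)
0b010101000011 → 010101000011 = 1347 (signed)
Subtract via negate-and-add: invert 010101000011 + 1 = 101010111101 (i.e. -1347).
  100111000101
+ 101010111101
= 010010000010  (discard carry-out 1)
Result 010010000010: MSB = 0 → value 1154.
Both addends (after negating the subtrahend) are negative but the stored result is non-negative: signed overflow. The true value -1595 − 1347 = -2942 lies outside [-2048, 2047].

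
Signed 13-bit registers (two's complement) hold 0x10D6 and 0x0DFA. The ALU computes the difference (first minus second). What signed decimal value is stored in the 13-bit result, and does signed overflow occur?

0x10D6 = 1000011010110 = -3882 (signed)
0x0DFA = 0110111111010 = 3578 (signed)
Subtract via negate-and-add: invert 0110111111010 + 1 = 1001000000110 (i.e. -3578).
  1000011010110
+ 1001000000110
= 0001011011100  (discard carry-out 1)
Result 0001011011100: MSB = 0 → value 732.
Both addends (after negating the subtrahend) are negative but the stored result is non-negative: signed overflow. The true value -3882 − 3578 = -7460 lies outside [-4096, 4095].

732; overflow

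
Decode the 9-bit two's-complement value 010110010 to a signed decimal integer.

178

MSB is 0, so the value is non-negative: 010110010 = 178.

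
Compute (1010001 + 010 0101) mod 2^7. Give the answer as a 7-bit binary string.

  1010001
+ 0100101
= 1110110

1110110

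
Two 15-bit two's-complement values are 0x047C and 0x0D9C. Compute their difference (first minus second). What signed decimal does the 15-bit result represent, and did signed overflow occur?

-2336; no overflow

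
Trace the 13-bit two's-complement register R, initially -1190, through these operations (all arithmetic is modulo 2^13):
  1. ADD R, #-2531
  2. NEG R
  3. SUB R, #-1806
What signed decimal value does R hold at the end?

Start: R = -1190 = 1101101011010.
R = -1190 + (-2531) = -3721 = 1000101110111
R = −(-3721) = 3721 = 0111010001001
R = 3721 − (-1806) = 5527; wraps to -2665 = 1010110010111

-2665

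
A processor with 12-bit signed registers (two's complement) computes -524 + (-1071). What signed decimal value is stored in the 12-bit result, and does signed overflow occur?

-524 → 110111110100
-1071 → 101111010001
  110111110100
+ 101111010001
= 100111000101  (discard carry-out 1)
Result 100111000101: MSB = 1 → 2501 − 4096 = -1595.
Both addends are negative and so is the stored result: no signed overflow.

-1595; no overflow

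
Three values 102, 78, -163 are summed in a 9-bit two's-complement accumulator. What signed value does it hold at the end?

102 + 78 = 180 (010110100)
180 + (-163) = 17 (000010001)

17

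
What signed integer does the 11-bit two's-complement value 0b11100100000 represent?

MSB is 1, so the value is negative.
Unsigned reading: 1824. Subtract 2^11 = 2048: 1824 − 2048 = -224.

-224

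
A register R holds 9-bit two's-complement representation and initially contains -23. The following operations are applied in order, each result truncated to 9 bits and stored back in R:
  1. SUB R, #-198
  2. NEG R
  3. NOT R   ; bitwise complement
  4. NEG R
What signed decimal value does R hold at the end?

-174

Start: R = -23 = 111101001.
R = -23 − (-198) = 175 = 010101111
R = −(175) = -175 = 101010001
R = NOT 101010001 = 010101110 = 174
R = −(174) = -174 = 101010010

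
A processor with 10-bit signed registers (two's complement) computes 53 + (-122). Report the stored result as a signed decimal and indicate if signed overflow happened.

53 → 0000110101
-122 → 1110000110
  0000110101
+ 1110000110
= 1110111011
Result 1110111011: MSB = 1 → 955 − 1024 = -69.
Addends have opposite signs, so signed overflow cannot occur.

-69; no overflow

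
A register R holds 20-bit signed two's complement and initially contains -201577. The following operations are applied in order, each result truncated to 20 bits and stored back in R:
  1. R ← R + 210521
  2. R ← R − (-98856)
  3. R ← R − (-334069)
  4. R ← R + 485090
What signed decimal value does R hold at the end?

-121617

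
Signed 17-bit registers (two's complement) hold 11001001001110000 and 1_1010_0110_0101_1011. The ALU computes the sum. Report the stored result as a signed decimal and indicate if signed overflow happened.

11001001001110000 = -28048 (signed)
1_1010_0110_0101_1011 → 11010011001011011 = -22949 (signed)
  11001001001110000
+ 11010011001011011
= 10011100011001011  (discard carry-out 1)
Result 10011100011001011: MSB = 1 → 80075 − 131072 = -50997.
Both addends are negative and so is the stored result: no signed overflow.

-50997; no overflow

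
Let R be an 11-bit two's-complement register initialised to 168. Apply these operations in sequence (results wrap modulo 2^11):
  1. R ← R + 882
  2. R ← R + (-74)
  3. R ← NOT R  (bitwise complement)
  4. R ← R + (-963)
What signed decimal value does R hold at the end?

Start: R = 168 = 00010101000.
R = 168 + 882 = 1050; wraps to -998 = 10000011010
R = -998 + (-74) = -1072; wraps to 976 = 01111010000
R = NOT 01111010000 = 10000101111 = -977
R = -977 + (-963) = -1940; wraps to 108 = 00001101100

108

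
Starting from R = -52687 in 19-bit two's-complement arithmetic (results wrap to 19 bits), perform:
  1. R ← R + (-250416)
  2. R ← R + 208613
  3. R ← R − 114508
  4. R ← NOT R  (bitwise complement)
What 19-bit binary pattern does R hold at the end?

Start: R = -52687 = 1110011001000110001.
R = -52687 + (-250416) = -303103; wraps to 221185 = 0110110000000000001
R = 221185 + 208613 = 429798; wraps to -94490 = 1101000111011100110
R = -94490 − 114508 = -208998 = 1001100111110011010
R = NOT 1001100111110011010 = 0110011000001100101 = 208997

0110011000001100101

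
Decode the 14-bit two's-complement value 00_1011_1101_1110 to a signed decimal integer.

MSB is 0, so the value is non-negative: 00101111011110 = 3038.

3038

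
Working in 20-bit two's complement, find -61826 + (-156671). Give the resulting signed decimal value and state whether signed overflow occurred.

-61826 → 11110000111001111110
-156671 → 11011001110000000001
  11110000111001111110
+ 11011001110000000001
= 11001010101001111111  (discard carry-out 1)
Result 11001010101001111111: MSB = 1 → 830079 − 1048576 = -218497.
Both addends are negative and so is the stored result: no signed overflow.

-218497; no overflow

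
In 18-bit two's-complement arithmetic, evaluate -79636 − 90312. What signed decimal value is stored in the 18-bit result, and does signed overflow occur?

-79636 → 101100100011101100
90312 → 010110000011001000
Subtract via negate-and-add: invert 010110000011001000 + 1 = 101001111100111000 (i.e. -90312).
  101100100011101100
+ 101001111100111000
= 010110100000100100  (discard carry-out 1)
Result 010110100000100100: MSB = 0 → value 92196.
Both addends (after negating the subtrahend) are negative but the stored result is non-negative: signed overflow. The true value -79636 − 90312 = -169948 lies outside [-131072, 131071].

92196; overflow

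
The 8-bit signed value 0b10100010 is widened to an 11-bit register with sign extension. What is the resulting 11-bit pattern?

11110100010

MSB of 10100010 is 1; replicate it into the new high bits.
111|10100010 → 11110100010 (still -94).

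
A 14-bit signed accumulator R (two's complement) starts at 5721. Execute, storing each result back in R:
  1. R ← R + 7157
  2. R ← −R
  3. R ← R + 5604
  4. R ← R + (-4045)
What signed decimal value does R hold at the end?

Start: R = 5721 = 01011001011001.
R = 5721 + 7157 = 12878; wraps to -3506 = 11001001001110
R = −(-3506) = 3506 = 00110110110010
R = 3506 + 5604 = 9110; wraps to -7274 = 10001110010110
R = -7274 + (-4045) = -11319; wraps to 5065 = 01001111001001

5065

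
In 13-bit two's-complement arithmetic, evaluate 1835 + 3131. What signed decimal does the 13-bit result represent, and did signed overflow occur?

1835 → 0011100101011
3131 → 0110000111011
  0011100101011
+ 0110000111011
= 1001101100110
Result 1001101100110: MSB = 1 → 4966 − 8192 = -3226.
Both addends are non-negative but the stored result is negative: signed overflow. The true value 1835 + 3131 = 4966 lies outside [-4096, 4095].

-3226; overflow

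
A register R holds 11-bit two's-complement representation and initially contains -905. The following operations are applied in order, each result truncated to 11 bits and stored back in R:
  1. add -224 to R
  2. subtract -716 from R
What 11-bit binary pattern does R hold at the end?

Start: R = -905 = 10001110111.
R = -905 + (-224) = -1129; wraps to 919 = 01110010111
R = 919 − (-716) = 1635; wraps to -413 = 11001100011

11001100011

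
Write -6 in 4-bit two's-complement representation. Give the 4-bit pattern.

1010

|-6| = 6 = 0110 in 4 bits.
Invert the bits: 1001. Add 1: 1010.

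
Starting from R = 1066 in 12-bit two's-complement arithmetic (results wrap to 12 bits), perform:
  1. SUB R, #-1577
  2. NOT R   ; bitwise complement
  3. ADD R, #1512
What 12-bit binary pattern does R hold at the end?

101110010100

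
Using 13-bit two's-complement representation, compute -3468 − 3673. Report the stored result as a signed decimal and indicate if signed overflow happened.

-3468 → 1001001110100
3673 → 0111001011001
Subtract via negate-and-add: invert 0111001011001 + 1 = 1000110100111 (i.e. -3673).
  1001001110100
+ 1000110100111
= 0010000011011  (discard carry-out 1)
Result 0010000011011: MSB = 0 → value 1051.
Both addends (after negating the subtrahend) are negative but the stored result is non-negative: signed overflow. The true value -3468 − 3673 = -7141 lies outside [-4096, 4095].

1051; overflow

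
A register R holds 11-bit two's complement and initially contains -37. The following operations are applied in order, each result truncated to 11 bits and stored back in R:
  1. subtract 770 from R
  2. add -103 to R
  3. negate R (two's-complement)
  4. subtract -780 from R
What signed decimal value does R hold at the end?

-358

Start: R = -37 = 11111011011.
R = -37 − 770 = -807 = 10011011001
R = -807 + (-103) = -910 = 10001110010
R = −(-910) = 910 = 01110001110
R = 910 − (-780) = 1690; wraps to -358 = 11010011010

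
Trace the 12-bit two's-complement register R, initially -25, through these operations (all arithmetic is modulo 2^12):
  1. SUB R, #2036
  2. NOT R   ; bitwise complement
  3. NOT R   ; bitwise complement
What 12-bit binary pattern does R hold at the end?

011111110011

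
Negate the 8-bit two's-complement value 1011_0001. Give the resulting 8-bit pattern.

Invert: 01001110. Add 1: 01001111.

01001111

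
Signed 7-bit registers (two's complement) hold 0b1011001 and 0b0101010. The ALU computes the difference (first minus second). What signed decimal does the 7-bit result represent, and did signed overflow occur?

47; overflow

0b1011001 → 1011001 = -39 (signed)
0b0101010 → 0101010 = 42 (signed)
Subtract via negate-and-add: invert 0101010 + 1 = 1010110 (i.e. -42).
  1011001
+ 1010110
= 0101111  (discard carry-out 1)
Result 0101111: MSB = 0 → value 47.
Both addends (after negating the subtrahend) are negative but the stored result is non-negative: signed overflow. The true value -39 − 42 = -81 lies outside [-64, 63].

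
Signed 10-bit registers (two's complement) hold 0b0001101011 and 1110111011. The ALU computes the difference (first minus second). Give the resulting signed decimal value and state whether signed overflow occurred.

176; no overflow

0b0001101011 → 0001101011 = 107 (signed)
1110111011 = -69 (signed)
Subtract via negate-and-add: invert 1110111011 + 1 = 0001000101 (i.e. 69).
  0001101011
+ 0001000101
= 0010110000
Result 0010110000: MSB = 0 → value 176.
Both addends (after negating the subtrahend) are non-negative and so is the stored result: no signed overflow.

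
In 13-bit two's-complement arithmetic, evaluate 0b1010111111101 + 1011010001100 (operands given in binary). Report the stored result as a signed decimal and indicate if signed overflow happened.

0b1010111111101 → 1010111111101 = -2563 (signed)
1011010001100 = -2420 (signed)
  1010111111101
+ 1011010001100
= 0110010001001  (discard carry-out 1)
Result 0110010001001: MSB = 0 → value 3209.
Both addends are negative but the stored result is non-negative: signed overflow. The true value -2563 + (-2420) = -4983 lies outside [-4096, 4095].

3209; overflow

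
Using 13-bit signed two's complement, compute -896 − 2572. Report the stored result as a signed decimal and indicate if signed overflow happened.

-3468; no overflow

-896 → 1110010000000
2572 → 0101000001100
Subtract via negate-and-add: invert 0101000001100 + 1 = 1010111110100 (i.e. -2572).
  1110010000000
+ 1010111110100
= 1001001110100  (discard carry-out 1)
Result 1001001110100: MSB = 1 → 4724 − 8192 = -3468.
Both addends (after negating the subtrahend) are negative and so is the stored result: no signed overflow.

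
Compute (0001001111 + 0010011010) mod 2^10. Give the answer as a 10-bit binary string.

  0001001111
+ 0010011010
= 0011101001

0011101001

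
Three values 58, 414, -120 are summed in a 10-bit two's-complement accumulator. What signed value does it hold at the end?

58 + 414 = 472 (0111011000)
472 + (-120) = 352 (0101100000)

352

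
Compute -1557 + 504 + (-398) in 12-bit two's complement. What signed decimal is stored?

-1451

-1557 + 504 = -1053 (101111100011)
-1053 + (-398) = -1451 (101001010101)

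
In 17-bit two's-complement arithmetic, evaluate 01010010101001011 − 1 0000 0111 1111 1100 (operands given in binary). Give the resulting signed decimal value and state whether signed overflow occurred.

01010010101001011 = 42315 (signed)
1 0000 0111 1111 1100 → 10000011111111100 = -63492 (signed)
Subtract via negate-and-add: invert 10000011111111100 + 1 = 01111100000000100 (i.e. 63492).
  01010010101001011
+ 01111100000000100
= 11001110101001111
Result 11001110101001111: MSB = 1 → 105807 − 131072 = -25265.
Both addends (after negating the subtrahend) are non-negative but the stored result is negative: signed overflow. The true value 42315 − (-63492) = 105807 lies outside [-65536, 65535].

-25265; overflow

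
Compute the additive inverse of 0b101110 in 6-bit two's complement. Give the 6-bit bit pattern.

Invert: 010001. Add 1: 010010.
Check: 101110 = -18, 010010 = 18.

010010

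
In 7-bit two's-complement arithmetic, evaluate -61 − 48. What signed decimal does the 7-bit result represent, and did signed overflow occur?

-61 → 1000011
48 → 0110000
Subtract via negate-and-add: invert 0110000 + 1 = 1010000 (i.e. -48).
  1000011
+ 1010000
= 0010011  (discard carry-out 1)
Result 0010011: MSB = 0 → value 19.
Both addends (after negating the subtrahend) are negative but the stored result is non-negative: signed overflow. The true value -61 − 48 = -109 lies outside [-64, 63].

19; overflow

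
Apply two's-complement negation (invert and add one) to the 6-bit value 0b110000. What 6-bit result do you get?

010000

Invert: 001111. Add 1: 010000.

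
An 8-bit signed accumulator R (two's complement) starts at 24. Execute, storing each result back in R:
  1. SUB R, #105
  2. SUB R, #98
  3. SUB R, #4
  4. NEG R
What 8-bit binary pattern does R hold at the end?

10110111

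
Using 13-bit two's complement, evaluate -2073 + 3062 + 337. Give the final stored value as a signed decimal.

1326

-2073 + 3062 = 989 (0001111011101)
989 + 337 = 1326 (0010100101110)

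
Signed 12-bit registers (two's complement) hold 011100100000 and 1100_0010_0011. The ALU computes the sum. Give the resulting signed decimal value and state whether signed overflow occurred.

835; no overflow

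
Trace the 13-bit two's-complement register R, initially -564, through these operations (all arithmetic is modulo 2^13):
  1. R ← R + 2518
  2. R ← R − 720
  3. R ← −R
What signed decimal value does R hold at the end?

Start: R = -564 = 1110111001100.
R = -564 + 2518 = 1954 = 0011110100010
R = 1954 − 720 = 1234 = 0010011010010
R = −(1234) = -1234 = 1101100101110

-1234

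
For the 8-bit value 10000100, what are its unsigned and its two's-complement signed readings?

Unsigned: 10000100 = 132.
Signed: MSB=1 → 132 − 256 = -124.

unsigned = 132, signed = -124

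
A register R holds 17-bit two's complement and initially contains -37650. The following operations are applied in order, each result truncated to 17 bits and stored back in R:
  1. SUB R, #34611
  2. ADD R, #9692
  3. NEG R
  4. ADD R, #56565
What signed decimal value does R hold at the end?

Start: R = -37650 = 10110110011101110.
R = -37650 − 34611 = -72261; wraps to 58811 = 01110010110111011
R = 58811 + 9692 = 68503; wraps to -62569 = 10000101110010111
R = −(-62569) = 62569 = 01111010001101001
R = 62569 + 56565 = 119134; wraps to -11938 = 11101000101011110

-11938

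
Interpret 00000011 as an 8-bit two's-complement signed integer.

MSB is 0, so the value is non-negative: 00000011 = 3.

3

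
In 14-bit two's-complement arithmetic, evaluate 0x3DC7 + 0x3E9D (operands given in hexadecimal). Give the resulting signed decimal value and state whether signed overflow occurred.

-924; no overflow

0x3DC7 = 11110111000111 = -569 (signed)
0x3E9D = 11111010011101 = -355 (signed)
  11110111000111
+ 11111010011101
= 11110001100100  (discard carry-out 1)
Result 11110001100100: MSB = 1 → 15460 − 16384 = -924.
Both addends are negative and so is the stored result: no signed overflow.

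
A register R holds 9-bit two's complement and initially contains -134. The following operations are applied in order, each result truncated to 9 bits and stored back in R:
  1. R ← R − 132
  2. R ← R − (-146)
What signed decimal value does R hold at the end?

Start: R = -134 = 101111010.
R = -134 − 132 = -266; wraps to 246 = 011110110
R = 246 − (-146) = 392; wraps to -120 = 110001000

-120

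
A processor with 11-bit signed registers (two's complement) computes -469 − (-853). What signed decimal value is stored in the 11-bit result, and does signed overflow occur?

384; no overflow

-469 → 11000101011
-853 → 10010101011
Subtract via negate-and-add: invert 10010101011 + 1 = 01101010101 (i.e. 853).
  11000101011
+ 01101010101
= 00110000000  (discard carry-out 1)
Result 00110000000: MSB = 0 → value 384.
Addends (after negating the subtrahend) have opposite signs, so signed overflow cannot occur.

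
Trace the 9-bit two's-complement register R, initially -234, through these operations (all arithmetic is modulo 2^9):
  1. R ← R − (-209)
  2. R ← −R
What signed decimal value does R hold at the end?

25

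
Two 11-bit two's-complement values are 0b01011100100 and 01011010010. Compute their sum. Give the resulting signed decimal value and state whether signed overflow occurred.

0b01011100100 → 01011100100 = 740 (signed)
01011010010 = 722 (signed)
  01011100100
+ 01011010010
= 10110110110
Result 10110110110: MSB = 1 → 1462 − 2048 = -586.
Both addends are non-negative but the stored result is negative: signed overflow. The true value 740 + 722 = 1462 lies outside [-1024, 1023].

-586; overflow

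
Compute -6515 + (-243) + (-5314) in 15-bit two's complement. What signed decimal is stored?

-12072

-6515 + (-243) = -6758 (110010110011010)
-6758 + (-5314) = -12072 (101000011011000)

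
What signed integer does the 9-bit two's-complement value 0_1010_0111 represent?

MSB is 0, so the value is non-negative: 010100111 = 167.

167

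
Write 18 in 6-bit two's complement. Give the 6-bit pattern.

18 is non-negative, so write it directly in 6 bits: 010010.

010010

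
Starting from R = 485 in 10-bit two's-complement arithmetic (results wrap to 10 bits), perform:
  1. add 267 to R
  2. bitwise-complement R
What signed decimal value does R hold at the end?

271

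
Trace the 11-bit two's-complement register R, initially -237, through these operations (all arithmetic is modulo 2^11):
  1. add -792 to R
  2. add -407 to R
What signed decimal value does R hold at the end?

612

Start: R = -237 = 11100010011.
R = -237 + (-792) = -1029; wraps to 1019 = 01111111011
R = 1019 + (-407) = 612 = 01001100100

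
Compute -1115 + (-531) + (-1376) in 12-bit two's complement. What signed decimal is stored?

1074

-1115 + (-531) = -1646 (100110010010)
-1646 + (-1376) = -3022 → wraps to 1074 (010000110010)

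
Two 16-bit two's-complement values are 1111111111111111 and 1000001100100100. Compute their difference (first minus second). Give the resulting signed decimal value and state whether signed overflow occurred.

31963; no overflow

1111111111111111 = -1 (signed)
1000001100100100 = -31964 (signed)
Subtract via negate-and-add: invert 1000001100100100 + 1 = 0111110011011100 (i.e. 31964).
  1111111111111111
+ 0111110011011100
= 0111110011011011  (discard carry-out 1)
Result 0111110011011011: MSB = 0 → value 31963.
Addends (after negating the subtrahend) have opposite signs, so signed overflow cannot occur.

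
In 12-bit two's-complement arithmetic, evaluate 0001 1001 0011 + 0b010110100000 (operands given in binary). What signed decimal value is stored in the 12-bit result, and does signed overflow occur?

1843; no overflow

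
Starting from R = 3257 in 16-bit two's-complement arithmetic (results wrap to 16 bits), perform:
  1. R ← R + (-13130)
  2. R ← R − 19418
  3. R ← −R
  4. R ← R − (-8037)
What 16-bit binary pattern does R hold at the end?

Start: R = 3257 = 0000110010111001.
R = 3257 + (-13130) = -9873 = 1101100101101111
R = -9873 − 19418 = -29291 = 1000110110010101
R = −(-29291) = 29291 = 0111001001101011
R = 29291 − (-8037) = 37328; wraps to -28208 = 1001000111010000

1001000111010000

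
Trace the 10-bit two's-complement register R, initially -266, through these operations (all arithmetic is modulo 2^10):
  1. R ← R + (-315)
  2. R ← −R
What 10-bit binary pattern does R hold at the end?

Start: R = -266 = 1011110110.
R = -266 + (-315) = -581; wraps to 443 = 0110111011
R = −(443) = -443 = 1001000101

1001000101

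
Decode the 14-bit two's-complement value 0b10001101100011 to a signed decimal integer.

-7325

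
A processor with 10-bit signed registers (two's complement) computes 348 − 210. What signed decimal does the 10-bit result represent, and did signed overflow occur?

138; no overflow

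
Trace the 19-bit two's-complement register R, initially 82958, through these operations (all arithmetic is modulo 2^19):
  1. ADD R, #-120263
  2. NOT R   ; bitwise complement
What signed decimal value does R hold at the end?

Start: R = 82958 = 0010100010000001110.
R = 82958 + (-120263) = -37305 = 1110110111001000111
R = NOT 1110110111001000111 = 0001001000110111000 = 37304

37304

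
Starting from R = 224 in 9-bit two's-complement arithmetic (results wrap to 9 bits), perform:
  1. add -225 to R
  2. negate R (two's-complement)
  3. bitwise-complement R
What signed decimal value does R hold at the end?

Start: R = 224 = 011100000.
R = 224 + (-225) = -1 = 111111111
R = −(-1) = 1 = 000000001
R = NOT 000000001 = 111111110 = -2

-2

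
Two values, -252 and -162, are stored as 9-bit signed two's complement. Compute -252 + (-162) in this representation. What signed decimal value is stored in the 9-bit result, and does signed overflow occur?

-252 → 100000100
-162 → 101011110
  100000100
+ 101011110
= 001100010  (discard carry-out 1)
Result 001100010: MSB = 0 → value 98.
Both addends are negative but the stored result is non-negative: signed overflow. The true value -252 + (-162) = -414 lies outside [-256, 255].

98; overflow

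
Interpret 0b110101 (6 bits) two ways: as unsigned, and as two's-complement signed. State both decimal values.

unsigned = 53, signed = -11

Unsigned: 110101 = 53.
Signed: MSB=1 → 53 − 64 = -11.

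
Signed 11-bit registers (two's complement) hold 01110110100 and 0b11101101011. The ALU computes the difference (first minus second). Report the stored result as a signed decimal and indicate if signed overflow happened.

-951; overflow

01110110100 = 948 (signed)
0b11101101011 → 11101101011 = -149 (signed)
Subtract via negate-and-add: invert 11101101011 + 1 = 00010010101 (i.e. 149).
  01110110100
+ 00010010101
= 10001001001
Result 10001001001: MSB = 1 → 1097 − 2048 = -951.
Both addends (after negating the subtrahend) are non-negative but the stored result is negative: signed overflow. The true value 948 − (-149) = 1097 lies outside [-1024, 1023].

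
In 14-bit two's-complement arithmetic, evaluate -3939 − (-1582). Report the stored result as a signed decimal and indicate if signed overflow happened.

-3939 → 11000010011101
-1582 → 11100111010010
Subtract via negate-and-add: invert 11100111010010 + 1 = 00011000101110 (i.e. 1582).
  11000010011101
+ 00011000101110
= 11011011001011
Result 11011011001011: MSB = 1 → 14027 − 16384 = -2357.
Addends (after negating the subtrahend) have opposite signs, so signed overflow cannot occur.

-2357; no overflow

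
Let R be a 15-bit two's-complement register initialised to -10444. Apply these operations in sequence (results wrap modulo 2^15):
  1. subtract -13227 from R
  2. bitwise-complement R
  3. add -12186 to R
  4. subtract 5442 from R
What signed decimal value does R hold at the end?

12356

Start: R = -10444 = 101011100110100.
R = -10444 − (-13227) = 2783 = 000101011011111
R = NOT 000101011011111 = 111010100100000 = -2784
R = -2784 + (-12186) = -14970 = 100010110000110
R = -14970 − 5442 = -20412; wraps to 12356 = 011000001000100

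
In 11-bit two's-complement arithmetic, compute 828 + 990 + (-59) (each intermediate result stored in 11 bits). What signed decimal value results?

-289

828 + 990 = 1818 → wraps to -230 (11100011010)
-230 + (-59) = -289 (11011011111)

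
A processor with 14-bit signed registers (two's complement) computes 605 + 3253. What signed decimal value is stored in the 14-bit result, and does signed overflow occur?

605 → 00001001011101
3253 → 00110010110101
  00001001011101
+ 00110010110101
= 00111100010010
Result 00111100010010: MSB = 0 → value 3858.
Both addends are non-negative and so is the stored result: no signed overflow.

3858; no overflow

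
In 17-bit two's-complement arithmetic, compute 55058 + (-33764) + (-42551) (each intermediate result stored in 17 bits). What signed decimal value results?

55058 + (-33764) = 21294 (00101001100101110)
21294 + (-42551) = -21257 (11010110011110111)

-21257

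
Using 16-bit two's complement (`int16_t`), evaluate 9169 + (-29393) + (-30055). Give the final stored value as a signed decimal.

15257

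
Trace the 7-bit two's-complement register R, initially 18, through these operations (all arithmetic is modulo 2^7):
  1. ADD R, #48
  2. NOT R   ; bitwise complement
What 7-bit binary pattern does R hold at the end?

0111101

Start: R = 18 = 0010010.
R = 18 + 48 = 66; wraps to -62 = 1000010
R = NOT 1000010 = 0111101 = 61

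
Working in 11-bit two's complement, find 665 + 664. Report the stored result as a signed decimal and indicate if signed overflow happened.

-719; overflow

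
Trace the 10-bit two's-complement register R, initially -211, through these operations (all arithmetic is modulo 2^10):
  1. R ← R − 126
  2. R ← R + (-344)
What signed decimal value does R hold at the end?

343

Start: R = -211 = 1100101101.
R = -211 − 126 = -337 = 1010101111
R = -337 + (-344) = -681; wraps to 343 = 0101010111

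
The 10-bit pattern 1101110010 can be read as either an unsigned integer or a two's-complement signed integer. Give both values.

unsigned = 882, signed = -142

Unsigned: 1101110010 = 882.
Signed: MSB=1 → 882 − 1024 = -142.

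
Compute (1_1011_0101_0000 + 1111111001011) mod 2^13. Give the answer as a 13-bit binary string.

1101100011011

  1101101010000
+ 1111111001011
= 1101100011011  (discard carry-out 1)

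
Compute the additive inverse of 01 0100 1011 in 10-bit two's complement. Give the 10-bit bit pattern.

Invert: 1010110100. Add 1: 1010110101.

1010110101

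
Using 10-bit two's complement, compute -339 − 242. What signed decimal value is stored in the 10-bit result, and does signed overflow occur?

-339 → 1010101101
242 → 0011110010
Subtract via negate-and-add: invert 0011110010 + 1 = 1100001110 (i.e. -242).
  1010101101
+ 1100001110
= 0110111011  (discard carry-out 1)
Result 0110111011: MSB = 0 → value 443.
Both addends (after negating the subtrahend) are negative but the stored result is non-negative: signed overflow. The true value -339 − 242 = -581 lies outside [-512, 511].

443; overflow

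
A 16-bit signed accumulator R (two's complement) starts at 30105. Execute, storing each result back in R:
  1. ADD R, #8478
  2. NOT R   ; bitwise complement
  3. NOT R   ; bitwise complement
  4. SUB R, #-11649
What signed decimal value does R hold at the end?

Start: R = 30105 = 0111010110011001.
R = 30105 + 8478 = 38583; wraps to -26953 = 1001011010110111
R = NOT 1001011010110111 = 0110100101001000 = 26952
R = NOT 0110100101001000 = 1001011010110111 = -26953
R = -26953 − (-11649) = -15304 = 1100010000111000

-15304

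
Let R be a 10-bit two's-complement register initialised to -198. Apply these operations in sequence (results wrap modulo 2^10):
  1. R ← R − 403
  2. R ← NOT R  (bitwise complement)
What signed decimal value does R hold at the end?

-424

Start: R = -198 = 1100111010.
R = -198 − 403 = -601; wraps to 423 = 0110100111
R = NOT 0110100111 = 1001011000 = -424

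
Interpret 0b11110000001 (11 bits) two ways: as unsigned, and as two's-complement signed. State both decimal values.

Unsigned: 11110000001 = 1921.
Signed: MSB=1 → 1921 − 2048 = -127.

unsigned = 1921, signed = -127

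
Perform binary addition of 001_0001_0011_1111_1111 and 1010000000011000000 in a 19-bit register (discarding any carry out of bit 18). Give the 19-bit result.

1100001010010111111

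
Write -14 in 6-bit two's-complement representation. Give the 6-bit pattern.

|-14| = 14 = 001110 in 6 bits.
Invert the bits: 110001. Add 1: 110010.

110010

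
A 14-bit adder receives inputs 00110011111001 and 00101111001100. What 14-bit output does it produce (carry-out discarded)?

01100011000101

  00110011111001
+ 00101111001100
= 01100011000101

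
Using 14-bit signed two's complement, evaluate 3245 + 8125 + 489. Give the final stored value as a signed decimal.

-4525

3245 + 8125 = 11370 → wraps to -5014 (10110001101010)
-5014 + 489 = -4525 (10111001010011)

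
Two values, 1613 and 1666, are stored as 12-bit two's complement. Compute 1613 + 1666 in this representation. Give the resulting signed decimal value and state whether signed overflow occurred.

1613 → 011001001101
1666 → 011010000010
  011001001101
+ 011010000010
= 110011001111
Result 110011001111: MSB = 1 → 3279 − 4096 = -817.
Both addends are non-negative but the stored result is negative: signed overflow. The true value 1613 + 1666 = 3279 lies outside [-2048, 2047].

-817; overflow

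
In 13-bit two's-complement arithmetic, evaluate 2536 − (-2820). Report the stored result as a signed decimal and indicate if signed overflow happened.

-2836; overflow

2536 → 0100111101000
-2820 → 1010011111100
Subtract via negate-and-add: invert 1010011111100 + 1 = 0101100000100 (i.e. 2820).
  0100111101000
+ 0101100000100
= 1010011101100
Result 1010011101100: MSB = 1 → 5356 − 8192 = -2836.
Both addends (after negating the subtrahend) are non-negative but the stored result is negative: signed overflow. The true value 2536 − (-2820) = 5356 lies outside [-4096, 4095].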